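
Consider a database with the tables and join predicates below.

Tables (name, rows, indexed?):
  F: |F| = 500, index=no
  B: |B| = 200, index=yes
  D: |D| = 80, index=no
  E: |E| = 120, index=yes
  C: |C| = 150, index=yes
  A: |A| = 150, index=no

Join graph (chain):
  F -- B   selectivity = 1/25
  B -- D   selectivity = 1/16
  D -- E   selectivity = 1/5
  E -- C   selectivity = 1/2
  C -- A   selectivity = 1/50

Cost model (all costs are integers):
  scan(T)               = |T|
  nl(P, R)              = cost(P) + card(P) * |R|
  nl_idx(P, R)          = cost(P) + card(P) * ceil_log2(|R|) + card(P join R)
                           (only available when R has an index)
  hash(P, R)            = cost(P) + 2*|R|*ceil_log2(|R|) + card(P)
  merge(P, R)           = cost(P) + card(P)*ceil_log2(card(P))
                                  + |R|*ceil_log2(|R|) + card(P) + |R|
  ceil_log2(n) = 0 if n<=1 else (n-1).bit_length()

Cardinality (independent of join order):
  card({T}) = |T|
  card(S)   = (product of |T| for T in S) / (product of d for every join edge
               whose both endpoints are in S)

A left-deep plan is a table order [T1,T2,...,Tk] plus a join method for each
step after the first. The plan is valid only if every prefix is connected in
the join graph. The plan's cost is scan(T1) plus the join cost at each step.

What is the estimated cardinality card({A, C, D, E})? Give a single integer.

Tables in S: A(150), C(150), D(80), E(120)
Edges inside S: D-E(d=5), E-C(d=2), C-A(d=50)
numerator = 150 * 150 * 80 * 120 = 216000000
denominator = 5 * 2 * 50 = 500
card(S) = 216000000 / 500 = 432000

432000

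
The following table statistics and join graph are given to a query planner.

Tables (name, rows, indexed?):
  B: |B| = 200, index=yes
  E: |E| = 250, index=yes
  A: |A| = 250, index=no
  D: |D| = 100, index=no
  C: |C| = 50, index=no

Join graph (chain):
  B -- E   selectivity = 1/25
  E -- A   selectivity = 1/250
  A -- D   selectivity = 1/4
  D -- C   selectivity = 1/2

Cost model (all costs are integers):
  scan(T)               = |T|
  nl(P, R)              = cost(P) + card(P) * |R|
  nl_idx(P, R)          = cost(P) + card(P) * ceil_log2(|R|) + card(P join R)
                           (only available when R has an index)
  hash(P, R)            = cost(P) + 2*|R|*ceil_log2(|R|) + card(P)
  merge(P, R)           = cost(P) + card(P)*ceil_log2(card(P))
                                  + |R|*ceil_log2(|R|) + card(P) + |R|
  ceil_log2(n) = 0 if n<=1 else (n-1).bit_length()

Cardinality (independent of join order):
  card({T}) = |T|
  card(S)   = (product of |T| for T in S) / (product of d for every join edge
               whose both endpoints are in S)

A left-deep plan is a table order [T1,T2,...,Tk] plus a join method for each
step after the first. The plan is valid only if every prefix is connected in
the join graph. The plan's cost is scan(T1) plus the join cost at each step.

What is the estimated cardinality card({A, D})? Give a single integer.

6250

Tables in S: A(250), D(100)
Edges inside S: A-D(d=4)
numerator = 250 * 100 = 25000
denominator = 4 = 4
card(S) = 25000 / 4 = 6250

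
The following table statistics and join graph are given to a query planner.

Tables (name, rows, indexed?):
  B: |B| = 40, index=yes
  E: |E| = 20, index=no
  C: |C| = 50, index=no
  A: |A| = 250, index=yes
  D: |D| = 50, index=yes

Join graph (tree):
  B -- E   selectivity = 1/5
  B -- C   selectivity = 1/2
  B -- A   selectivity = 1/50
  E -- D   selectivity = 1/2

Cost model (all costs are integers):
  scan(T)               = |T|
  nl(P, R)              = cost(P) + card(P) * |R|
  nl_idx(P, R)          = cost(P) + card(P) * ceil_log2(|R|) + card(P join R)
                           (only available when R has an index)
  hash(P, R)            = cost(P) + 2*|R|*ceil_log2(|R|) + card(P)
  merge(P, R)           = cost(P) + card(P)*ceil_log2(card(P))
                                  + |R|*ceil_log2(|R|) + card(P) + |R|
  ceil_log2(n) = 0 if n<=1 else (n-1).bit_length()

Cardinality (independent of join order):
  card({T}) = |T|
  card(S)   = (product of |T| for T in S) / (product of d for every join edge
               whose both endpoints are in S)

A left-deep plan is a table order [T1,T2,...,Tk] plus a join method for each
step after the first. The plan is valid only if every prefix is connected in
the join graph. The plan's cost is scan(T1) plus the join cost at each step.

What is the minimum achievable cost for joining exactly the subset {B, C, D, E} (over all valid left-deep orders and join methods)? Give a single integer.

Selinger DP over subsets of {B,C,D,E}:
  {B}: scan cost=40, card=40
  {E}: scan cost=20, card=20
  {C}: scan cost=50, card=50
  {D}: scan cost=50, card=50
  {BE}: card=160; try (E,hash)→280, (B,nl_idx)→300, (B,merge)→420, (E,merge)→440, (B,hash)→520, (B,nl)→820 …(+1); best=280 via (E,hash)
  {BC}: card=1000; try (B,hash)→580, (C,merge)→670, (C,hash)→680, (B,merge)→680, (B,nl_idx)→1350, (C,nl)→2040 …(+1); best=580 via (B,hash)
  {DE}: card=500; try (E,hash)→300, (D,merge)→490, (E,merge)→520, (D,hash)→640, (D,nl_idx)→640, (D,nl)→1020 …(+1); best=300 via (E,hash)
  {BCE}: card=4000; try (C,hash)→1040, (E,hash)→1780, (C,merge)→2070, (C,nl)→8280, (E,merge)→11700, (E,nl)→20580; best=1040 via (C,hash)
  {BDE}: card=4000; try (D,hash)→1040, (B,hash)→1280, (D,merge)→2070, (D,nl_idx)→5240, (B,merge)→5580, (B,nl_idx)→7300 …(+2); best=1040 via (D,hash)
  {BCDE}: card=100000; try (D,hash)→5640, (C,hash)→5640, (D,merge)→53390, (C,merge)→53390, (D,nl_idx)→125040, (D,nl)→201040 …(+1); best=5640 via (D,hash)

5640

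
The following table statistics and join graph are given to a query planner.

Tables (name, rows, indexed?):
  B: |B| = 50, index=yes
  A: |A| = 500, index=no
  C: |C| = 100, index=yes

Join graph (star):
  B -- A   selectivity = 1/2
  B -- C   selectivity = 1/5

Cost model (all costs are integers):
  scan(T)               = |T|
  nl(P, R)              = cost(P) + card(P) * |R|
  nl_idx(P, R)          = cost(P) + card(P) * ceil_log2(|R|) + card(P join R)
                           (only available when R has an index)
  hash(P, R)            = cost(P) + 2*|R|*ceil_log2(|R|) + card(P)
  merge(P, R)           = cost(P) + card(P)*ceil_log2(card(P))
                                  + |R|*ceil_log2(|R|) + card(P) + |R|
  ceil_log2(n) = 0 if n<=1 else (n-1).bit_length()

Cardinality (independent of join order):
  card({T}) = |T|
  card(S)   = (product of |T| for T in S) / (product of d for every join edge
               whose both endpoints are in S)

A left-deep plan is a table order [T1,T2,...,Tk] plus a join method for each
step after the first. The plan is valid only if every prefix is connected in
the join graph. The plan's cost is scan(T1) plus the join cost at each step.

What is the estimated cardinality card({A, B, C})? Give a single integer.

Tables in S: A(500), B(50), C(100)
Edges inside S: B-A(d=2), B-C(d=5)
numerator = 500 * 50 * 100 = 2500000
denominator = 2 * 5 = 10
card(S) = 2500000 / 10 = 250000

250000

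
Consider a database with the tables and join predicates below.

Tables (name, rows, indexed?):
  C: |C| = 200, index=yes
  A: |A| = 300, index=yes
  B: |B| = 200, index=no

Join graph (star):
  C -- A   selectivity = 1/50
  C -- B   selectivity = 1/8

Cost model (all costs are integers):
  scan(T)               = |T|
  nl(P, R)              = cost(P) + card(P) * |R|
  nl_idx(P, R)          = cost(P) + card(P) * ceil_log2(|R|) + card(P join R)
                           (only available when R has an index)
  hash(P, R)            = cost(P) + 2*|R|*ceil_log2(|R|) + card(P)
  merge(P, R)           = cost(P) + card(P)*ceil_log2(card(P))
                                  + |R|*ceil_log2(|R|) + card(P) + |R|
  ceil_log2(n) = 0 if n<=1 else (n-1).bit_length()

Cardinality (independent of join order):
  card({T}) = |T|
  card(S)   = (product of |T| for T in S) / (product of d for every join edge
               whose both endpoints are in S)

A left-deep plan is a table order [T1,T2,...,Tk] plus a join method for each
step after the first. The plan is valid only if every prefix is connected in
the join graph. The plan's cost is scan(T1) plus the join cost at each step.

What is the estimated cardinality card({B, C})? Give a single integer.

5000

Tables in S: B(200), C(200)
Edges inside S: C-B(d=8)
numerator = 200 * 200 = 40000
denominator = 8 = 8
card(S) = 40000 / 8 = 5000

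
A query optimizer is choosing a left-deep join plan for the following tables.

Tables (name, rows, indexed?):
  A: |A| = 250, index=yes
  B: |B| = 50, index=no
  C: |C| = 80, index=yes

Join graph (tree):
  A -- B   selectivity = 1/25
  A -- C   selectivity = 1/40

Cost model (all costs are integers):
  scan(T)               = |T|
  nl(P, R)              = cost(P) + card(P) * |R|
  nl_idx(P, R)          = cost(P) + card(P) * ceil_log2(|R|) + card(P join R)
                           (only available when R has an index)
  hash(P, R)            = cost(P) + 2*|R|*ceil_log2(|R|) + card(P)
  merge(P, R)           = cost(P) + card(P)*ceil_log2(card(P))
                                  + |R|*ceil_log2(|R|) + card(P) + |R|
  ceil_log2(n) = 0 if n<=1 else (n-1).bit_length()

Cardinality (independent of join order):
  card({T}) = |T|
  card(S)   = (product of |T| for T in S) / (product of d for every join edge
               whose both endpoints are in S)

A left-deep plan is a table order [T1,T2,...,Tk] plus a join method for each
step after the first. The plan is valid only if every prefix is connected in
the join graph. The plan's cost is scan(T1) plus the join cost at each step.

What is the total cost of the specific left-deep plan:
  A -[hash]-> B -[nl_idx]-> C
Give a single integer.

step 1: scan A: cost=250, card=250
step 2: join B via hash
    card(P join B) = 250*50/(25) = 500
    cost = 250 + 2*50*6 + 250 = 1100
step 3: join C via nl_idx
    card(P join C) = 500*80/(40) = 1000
    cost = 1100 + 500*7 + 1000 = 5600

5600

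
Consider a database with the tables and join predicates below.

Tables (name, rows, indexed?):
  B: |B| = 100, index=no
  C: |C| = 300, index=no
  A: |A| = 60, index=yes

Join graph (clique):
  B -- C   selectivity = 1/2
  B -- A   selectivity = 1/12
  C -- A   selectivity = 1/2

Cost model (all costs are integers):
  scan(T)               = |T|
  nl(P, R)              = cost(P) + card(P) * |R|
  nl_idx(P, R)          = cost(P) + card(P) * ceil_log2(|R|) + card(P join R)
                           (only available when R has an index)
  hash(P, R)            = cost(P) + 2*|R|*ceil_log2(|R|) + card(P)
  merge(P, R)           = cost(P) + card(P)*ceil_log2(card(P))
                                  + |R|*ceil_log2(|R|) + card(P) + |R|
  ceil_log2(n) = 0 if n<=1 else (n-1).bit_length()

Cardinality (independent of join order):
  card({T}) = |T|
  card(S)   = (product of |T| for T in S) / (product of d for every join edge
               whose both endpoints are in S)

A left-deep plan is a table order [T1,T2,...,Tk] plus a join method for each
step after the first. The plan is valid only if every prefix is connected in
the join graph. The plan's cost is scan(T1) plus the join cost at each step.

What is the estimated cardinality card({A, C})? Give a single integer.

Tables in S: A(60), C(300)
Edges inside S: C-A(d=2)
numerator = 60 * 300 = 18000
denominator = 2 = 2
card(S) = 18000 / 2 = 9000

9000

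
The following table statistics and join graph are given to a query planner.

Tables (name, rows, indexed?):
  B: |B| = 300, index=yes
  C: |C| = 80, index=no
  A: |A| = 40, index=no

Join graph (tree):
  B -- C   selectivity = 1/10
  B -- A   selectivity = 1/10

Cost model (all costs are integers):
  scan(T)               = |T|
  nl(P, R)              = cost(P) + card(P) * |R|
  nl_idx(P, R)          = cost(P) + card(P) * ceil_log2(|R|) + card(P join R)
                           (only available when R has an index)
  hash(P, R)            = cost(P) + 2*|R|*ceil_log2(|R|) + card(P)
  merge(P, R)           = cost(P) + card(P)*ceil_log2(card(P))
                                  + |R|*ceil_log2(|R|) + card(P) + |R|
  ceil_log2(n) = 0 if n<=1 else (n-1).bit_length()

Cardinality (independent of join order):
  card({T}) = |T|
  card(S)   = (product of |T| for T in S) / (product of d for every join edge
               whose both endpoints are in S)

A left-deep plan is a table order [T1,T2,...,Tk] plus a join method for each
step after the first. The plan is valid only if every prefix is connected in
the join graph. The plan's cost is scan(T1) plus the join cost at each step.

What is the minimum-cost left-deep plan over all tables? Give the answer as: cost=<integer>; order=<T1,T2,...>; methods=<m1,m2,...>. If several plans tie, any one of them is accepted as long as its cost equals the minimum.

cost=3400; order=B,A,C; methods=hash,hash

Selinger DP (subsets sized 1..n):
  {B}: scan cost=300, card=300
  {C}: scan cost=80, card=80
  {A}: scan cost=40, card=40
  {BC}: card=2400; try (C,hash)→1720, (B,nl_idx)→3200, (B,merge)→3720, (C,merge)→3940, (B,hash)→5560, (B,nl)→24080 …(+1); best=1720 via (C,hash)
  {AB}: card=1200; try (A,hash)→1080, (B,nl_idx)→1600, (B,merge)→3320, (A,merge)→3580, (B,hash)→5480, (B,nl)→12040 …(+1); best=1080 via (A,hash)
  {ABC}: card=9600; try (C,hash)→3400, (A,hash)→4600, (C,merge)→16120, (A,merge)→33200, (C,nl)→97080, (A,nl)→97720; best=3400 via (C,hash)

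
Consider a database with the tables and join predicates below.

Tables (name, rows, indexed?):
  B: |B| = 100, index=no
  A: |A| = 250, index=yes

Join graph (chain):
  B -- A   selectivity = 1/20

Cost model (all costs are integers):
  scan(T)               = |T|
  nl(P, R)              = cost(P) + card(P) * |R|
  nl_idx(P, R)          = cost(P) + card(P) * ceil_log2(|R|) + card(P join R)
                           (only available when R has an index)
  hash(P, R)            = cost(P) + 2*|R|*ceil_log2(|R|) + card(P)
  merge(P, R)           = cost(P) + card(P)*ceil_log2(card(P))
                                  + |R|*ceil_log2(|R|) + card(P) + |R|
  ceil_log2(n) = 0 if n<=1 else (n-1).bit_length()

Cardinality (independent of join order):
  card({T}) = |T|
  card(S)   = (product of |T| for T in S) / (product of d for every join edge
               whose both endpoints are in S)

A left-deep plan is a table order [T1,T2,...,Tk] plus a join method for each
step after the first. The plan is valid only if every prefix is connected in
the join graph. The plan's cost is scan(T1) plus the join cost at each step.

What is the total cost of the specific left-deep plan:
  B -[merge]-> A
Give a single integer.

step 1: scan B: cost=100, card=100
step 2: join A via merge
    card(P join A) = 100*250/(20) = 1250
    cost = 100 + 100*7 + 250*8 + 100 + 250 = 3150

3150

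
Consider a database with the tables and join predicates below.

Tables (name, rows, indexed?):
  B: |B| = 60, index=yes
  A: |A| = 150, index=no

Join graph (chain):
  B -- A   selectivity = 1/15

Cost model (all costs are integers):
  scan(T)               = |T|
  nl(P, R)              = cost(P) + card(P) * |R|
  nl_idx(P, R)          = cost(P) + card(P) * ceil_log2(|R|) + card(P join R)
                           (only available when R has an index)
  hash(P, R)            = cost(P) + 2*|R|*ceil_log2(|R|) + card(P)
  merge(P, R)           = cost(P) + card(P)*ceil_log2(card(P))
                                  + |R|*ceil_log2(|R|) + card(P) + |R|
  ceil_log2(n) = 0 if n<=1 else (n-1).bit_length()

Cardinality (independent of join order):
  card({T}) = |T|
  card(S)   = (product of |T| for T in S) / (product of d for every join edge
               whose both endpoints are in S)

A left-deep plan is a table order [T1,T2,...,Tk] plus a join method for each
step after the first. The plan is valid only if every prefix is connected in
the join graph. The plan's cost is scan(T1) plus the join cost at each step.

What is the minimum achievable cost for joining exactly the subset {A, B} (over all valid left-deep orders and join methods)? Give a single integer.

Selinger DP over subsets of {A,B}:
  {B}: scan cost=60, card=60
  {A}: scan cost=150, card=150
  {AB}: card=600; try (B,hash)→1020, (B,nl_idx)→1650, (A,merge)→1830, (B,merge)→1920, (A,hash)→2520, (A,nl)→9060 …(+1); best=1020 via (B,hash)

1020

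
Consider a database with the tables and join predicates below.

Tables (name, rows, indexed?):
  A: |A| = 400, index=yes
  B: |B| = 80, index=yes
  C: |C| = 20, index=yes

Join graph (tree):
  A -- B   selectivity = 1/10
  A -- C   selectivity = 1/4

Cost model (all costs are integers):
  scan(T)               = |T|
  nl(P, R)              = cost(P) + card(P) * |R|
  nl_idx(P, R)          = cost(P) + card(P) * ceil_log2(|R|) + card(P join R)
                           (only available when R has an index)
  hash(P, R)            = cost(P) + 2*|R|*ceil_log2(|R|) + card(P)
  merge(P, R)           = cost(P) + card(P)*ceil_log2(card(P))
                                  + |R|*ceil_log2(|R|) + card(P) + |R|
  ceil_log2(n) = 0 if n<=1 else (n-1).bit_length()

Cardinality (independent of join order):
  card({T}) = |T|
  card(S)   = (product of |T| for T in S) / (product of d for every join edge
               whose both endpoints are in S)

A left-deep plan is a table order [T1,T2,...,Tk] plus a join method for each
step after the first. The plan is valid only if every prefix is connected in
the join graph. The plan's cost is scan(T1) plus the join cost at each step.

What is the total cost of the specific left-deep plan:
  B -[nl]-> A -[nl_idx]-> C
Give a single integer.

step 1: scan B: cost=80, card=80
step 2: join A via nl
    card(P join A) = 80*400/(10) = 3200
    cost = 80 + 80*400 = 32080
step 3: join C via nl_idx
    card(P join C) = 3200*20/(4) = 16000
    cost = 32080 + 3200*5 + 16000 = 64080

64080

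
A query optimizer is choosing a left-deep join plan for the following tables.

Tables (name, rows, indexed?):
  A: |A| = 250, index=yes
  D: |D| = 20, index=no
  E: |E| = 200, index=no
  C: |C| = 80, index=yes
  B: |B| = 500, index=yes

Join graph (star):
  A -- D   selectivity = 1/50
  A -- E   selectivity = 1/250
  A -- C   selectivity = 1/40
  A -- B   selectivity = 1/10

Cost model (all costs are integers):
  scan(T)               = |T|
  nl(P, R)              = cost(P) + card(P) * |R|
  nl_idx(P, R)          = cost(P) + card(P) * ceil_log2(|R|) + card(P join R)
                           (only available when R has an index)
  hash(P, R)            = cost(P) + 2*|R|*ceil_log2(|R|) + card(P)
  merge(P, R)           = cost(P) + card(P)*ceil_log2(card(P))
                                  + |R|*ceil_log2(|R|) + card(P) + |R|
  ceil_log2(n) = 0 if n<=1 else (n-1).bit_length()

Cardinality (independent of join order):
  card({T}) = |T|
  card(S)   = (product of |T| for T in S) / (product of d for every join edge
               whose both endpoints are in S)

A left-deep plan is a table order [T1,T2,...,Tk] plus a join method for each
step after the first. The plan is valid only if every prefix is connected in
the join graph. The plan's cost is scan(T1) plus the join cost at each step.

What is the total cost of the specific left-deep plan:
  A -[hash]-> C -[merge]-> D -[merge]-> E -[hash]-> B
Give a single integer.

19500

step 1: scan A: cost=250, card=250
step 2: join C via hash
    card(P join C) = 250*80/(40) = 500
    cost = 250 + 2*80*7 + 250 = 1620
step 3: join D via merge
    card(P join D) = 500*20/(50) = 200
    cost = 1620 + 500*9 + 20*5 + 500 + 20 = 6740
step 4: join E via merge
    card(P join E) = 200*200/(250) = 160
    cost = 6740 + 200*8 + 200*8 + 200 + 200 = 10340
step 5: join B via hash
    card(P join B) = 160*500/(10) = 8000
    cost = 10340 + 2*500*9 + 160 = 19500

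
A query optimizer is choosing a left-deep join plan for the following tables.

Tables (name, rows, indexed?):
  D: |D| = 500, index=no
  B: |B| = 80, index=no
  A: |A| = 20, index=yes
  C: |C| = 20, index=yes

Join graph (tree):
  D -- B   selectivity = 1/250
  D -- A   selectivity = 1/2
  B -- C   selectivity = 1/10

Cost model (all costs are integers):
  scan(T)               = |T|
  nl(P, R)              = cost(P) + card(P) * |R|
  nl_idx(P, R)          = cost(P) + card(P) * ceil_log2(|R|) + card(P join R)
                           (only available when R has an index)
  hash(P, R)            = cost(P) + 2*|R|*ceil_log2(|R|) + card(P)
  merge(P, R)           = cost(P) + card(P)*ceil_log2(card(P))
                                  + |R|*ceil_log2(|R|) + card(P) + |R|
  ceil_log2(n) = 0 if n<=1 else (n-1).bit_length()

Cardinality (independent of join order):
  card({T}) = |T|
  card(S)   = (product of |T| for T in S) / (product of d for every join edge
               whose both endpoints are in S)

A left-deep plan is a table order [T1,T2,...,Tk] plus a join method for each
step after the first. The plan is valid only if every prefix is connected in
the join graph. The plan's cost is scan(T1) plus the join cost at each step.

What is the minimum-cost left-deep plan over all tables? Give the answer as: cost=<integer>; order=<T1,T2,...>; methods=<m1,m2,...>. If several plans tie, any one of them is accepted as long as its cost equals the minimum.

cost=3000; order=D,B,C,A; methods=hash,hash,hash

Selinger DP (subsets sized 1..n):
  {D}: scan cost=500, card=500
  {B}: scan cost=80, card=80
  {A}: scan cost=20, card=20
  {C}: scan cost=20, card=20
  {BD}: card=160; try (B,hash)→2120, (D,merge)→5720, (B,merge)→6140, (D,hash)→9160, (D,nl)→40080, (B,nl)→40500; best=2120 via (B,hash)
  {AD}: card=5000; try (A,hash)→1200, (D,merge)→5140, (A,merge)→5620, (A,nl_idx)→8000, (D,hash)→9040, (D,nl)→10020 …(+1); best=1200 via (A,hash)
  {BC}: card=160; try (C,hash)→360, (C,nl_idx)→640, (B,merge)→780, (C,merge)→840, (B,hash)→1160, (B,nl)→1620 …(+1); best=360 via (C,hash)
  {ABD}: card=1600; try (A,hash)→2480, (A,merge)→3680, (A,nl_idx)→4520, (A,nl)→5320, (B,hash)→7320, (B,merge)→71840 …(+1); best=2480 via (A,hash)
  {BCD}: card=320; try (C,hash)→2480, (C,nl_idx)→3240, (C,merge)→3680, (C,nl)→5320, (D,merge)→6800, (D,hash)→9520 …(+1); best=2480 via (C,hash)
  {ABCD}: card=3200; try (A,hash)→3000, (C,hash)→4280, (A,merge)→5800, (A,nl_idx)→7280, (A,nl)→8880, (C,nl_idx)→13680 …(+2); best=3000 via (A,hash)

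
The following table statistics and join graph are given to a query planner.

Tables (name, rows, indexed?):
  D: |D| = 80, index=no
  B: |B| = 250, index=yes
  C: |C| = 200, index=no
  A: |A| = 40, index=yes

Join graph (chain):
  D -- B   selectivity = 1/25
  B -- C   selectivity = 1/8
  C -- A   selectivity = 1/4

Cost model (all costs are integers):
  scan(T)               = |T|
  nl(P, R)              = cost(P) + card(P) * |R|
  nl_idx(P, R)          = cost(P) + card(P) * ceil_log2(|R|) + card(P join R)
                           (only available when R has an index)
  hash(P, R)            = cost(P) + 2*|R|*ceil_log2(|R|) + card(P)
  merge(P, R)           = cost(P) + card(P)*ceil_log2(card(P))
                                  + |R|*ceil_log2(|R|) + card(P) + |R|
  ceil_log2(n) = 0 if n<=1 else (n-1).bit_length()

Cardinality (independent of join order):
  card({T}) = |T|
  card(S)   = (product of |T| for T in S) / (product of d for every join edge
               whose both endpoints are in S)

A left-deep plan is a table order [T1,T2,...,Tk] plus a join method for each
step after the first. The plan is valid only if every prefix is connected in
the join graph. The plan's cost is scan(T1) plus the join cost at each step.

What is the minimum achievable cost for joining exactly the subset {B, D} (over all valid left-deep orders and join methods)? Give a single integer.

Selinger DP over subsets of {B,D}:
  {D}: scan cost=80, card=80
  {B}: scan cost=250, card=250
  {BD}: card=800; try (B,nl_idx)→1520, (D,hash)→1620, (B,merge)→2970, (D,merge)→3140, (B,hash)→4160, (B,nl)→20080 …(+1); best=1520 via (B,nl_idx)

1520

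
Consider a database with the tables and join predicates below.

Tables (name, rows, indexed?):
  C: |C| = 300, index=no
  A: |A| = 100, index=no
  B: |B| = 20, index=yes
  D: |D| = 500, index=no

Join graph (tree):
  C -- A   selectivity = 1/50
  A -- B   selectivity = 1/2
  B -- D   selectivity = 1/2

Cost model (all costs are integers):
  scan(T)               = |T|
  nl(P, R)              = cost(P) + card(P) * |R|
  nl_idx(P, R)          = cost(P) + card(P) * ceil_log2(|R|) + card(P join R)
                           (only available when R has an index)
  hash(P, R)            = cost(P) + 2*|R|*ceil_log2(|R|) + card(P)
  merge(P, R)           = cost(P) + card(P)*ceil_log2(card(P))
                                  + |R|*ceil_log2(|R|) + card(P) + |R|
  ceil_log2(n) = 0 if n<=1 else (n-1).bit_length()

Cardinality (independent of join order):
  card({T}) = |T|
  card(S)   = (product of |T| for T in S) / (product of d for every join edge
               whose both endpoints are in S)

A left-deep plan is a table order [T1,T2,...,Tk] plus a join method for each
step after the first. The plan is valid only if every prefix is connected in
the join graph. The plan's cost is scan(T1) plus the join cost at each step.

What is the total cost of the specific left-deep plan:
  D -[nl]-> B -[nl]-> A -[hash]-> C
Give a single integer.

step 1: scan D: cost=500, card=500
step 2: join B via nl
    card(P join B) = 500*20/(2) = 5000
    cost = 500 + 500*20 = 10500
step 3: join A via nl
    card(P join A) = 5000*100/(2) = 250000
    cost = 10500 + 5000*100 = 510500
step 4: join C via hash
    card(P join C) = 250000*300/(50) = 1500000
    cost = 510500 + 2*300*9 + 250000 = 765900

765900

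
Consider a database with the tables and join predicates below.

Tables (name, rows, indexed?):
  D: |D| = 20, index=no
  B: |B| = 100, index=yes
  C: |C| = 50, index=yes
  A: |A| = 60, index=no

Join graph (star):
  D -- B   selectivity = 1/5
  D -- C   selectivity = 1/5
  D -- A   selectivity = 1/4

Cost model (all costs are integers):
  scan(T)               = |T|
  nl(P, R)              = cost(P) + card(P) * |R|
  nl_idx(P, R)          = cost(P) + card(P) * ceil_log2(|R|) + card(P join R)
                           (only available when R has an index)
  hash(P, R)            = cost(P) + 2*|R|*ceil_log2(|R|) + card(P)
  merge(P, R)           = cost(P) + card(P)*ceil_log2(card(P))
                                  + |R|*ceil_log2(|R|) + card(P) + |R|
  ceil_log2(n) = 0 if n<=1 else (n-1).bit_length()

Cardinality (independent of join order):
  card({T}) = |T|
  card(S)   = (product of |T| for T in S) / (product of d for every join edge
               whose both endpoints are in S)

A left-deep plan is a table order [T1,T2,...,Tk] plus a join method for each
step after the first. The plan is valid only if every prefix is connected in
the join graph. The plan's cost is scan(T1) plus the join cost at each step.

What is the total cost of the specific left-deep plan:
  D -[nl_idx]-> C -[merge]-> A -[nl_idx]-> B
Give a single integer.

step 1: scan D: cost=20, card=20
step 2: join C via nl_idx
    card(P join C) = 20*50/(5) = 200
    cost = 20 + 20*6 + 200 = 340
step 3: join A via merge
    card(P join A) = 200*60/(4) = 3000
    cost = 340 + 200*8 + 60*6 + 200 + 60 = 2560
step 4: join B via nl_idx
    card(P join B) = 3000*100/(5) = 60000
    cost = 2560 + 3000*7 + 60000 = 83560

83560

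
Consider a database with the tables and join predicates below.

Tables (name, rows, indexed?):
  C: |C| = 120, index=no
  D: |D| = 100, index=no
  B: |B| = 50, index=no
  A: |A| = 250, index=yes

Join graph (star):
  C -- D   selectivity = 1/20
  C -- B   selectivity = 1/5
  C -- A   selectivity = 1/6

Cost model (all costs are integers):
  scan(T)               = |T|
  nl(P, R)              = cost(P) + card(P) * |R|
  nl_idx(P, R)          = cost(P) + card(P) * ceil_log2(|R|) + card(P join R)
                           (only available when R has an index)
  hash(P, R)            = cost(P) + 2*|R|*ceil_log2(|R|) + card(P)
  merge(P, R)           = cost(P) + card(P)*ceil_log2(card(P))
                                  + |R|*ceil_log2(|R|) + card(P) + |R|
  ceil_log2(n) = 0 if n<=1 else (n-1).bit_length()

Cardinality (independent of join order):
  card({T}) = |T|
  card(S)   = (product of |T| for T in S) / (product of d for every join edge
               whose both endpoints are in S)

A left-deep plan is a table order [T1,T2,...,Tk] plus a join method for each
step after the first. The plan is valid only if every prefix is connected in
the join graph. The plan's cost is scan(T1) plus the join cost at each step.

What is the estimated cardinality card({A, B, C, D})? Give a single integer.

Tables in S: A(250), B(50), C(120), D(100)
Edges inside S: C-D(d=20), C-B(d=5), C-A(d=6)
numerator = 250 * 50 * 120 * 100 = 150000000
denominator = 20 * 5 * 6 = 600
card(S) = 150000000 / 600 = 250000

250000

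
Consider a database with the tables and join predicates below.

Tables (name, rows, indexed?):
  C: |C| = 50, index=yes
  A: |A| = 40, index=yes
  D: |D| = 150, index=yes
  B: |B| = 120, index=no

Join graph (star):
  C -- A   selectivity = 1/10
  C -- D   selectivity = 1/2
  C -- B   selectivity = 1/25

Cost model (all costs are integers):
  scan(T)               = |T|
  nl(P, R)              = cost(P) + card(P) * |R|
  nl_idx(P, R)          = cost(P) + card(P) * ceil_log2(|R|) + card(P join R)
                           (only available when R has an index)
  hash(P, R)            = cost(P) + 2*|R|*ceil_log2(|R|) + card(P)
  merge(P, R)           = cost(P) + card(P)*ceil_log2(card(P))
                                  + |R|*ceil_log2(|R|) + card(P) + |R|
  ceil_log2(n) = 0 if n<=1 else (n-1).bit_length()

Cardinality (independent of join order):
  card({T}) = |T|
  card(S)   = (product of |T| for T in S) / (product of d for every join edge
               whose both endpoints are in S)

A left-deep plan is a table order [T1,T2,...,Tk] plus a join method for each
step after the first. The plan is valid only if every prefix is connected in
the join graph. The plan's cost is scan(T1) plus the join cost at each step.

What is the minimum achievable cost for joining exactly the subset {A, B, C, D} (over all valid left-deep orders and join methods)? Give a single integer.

4920

Selinger DP over subsets of {A,B,C,D}:
  {C}: scan cost=50, card=50
  {A}: scan cost=40, card=40
  {D}: scan cost=150, card=150
  {B}: scan cost=120, card=120
  {AC}: card=200; try (C,nl_idx)→480, (A,nl_idx)→550, (A,hash)→580, (C,merge)→670, (C,hash)→680, (A,merge)→680 …(+2); best=480 via (C,nl_idx)
  {CD}: card=3750; try (C,hash)→900, (D,merge)→1750, (C,merge)→1850, (D,hash)→2500, (D,nl_idx)→4200, (C,nl_idx)→4800 …(+2); best=900 via (C,hash)
  {BC}: card=240; try (C,hash)→840, (C,nl_idx)→1080, (B,merge)→1360, (C,merge)→1430, (B,hash)→1780, (B,nl)→6050 …(+1); best=840 via (C,hash)
  {ACD}: card=15000; try (D,hash)→3080, (D,merge)→3630, (A,hash)→5130, (D,nl_idx)→17080, (D,nl)→30480, (A,nl_idx)→38400 …(+2); best=3080 via (D,hash)
  {ABC}: card=960; try (A,hash)→1560, (B,hash)→2360, (B,merge)→3240, (A,nl_idx)→3240, (A,merge)→3280, (A,nl)→10440 …(+1); best=1560 via (A,hash)
  {BCD}: card=18000; try (D,hash)→3480, (D,merge)→4350, (B,hash)→6330, (D,nl_idx)→20760, (D,nl)→36840, (B,merge)→50610 …(+1); best=3480 via (D,hash)
  {ABCD}: card=72000; try (D,hash)→4920, (D,merge)→13470, (B,hash)→19760, (A,hash)→21960, (D,nl_idx)→81240, (D,nl)→145560 …(+5); best=4920 via (D,hash)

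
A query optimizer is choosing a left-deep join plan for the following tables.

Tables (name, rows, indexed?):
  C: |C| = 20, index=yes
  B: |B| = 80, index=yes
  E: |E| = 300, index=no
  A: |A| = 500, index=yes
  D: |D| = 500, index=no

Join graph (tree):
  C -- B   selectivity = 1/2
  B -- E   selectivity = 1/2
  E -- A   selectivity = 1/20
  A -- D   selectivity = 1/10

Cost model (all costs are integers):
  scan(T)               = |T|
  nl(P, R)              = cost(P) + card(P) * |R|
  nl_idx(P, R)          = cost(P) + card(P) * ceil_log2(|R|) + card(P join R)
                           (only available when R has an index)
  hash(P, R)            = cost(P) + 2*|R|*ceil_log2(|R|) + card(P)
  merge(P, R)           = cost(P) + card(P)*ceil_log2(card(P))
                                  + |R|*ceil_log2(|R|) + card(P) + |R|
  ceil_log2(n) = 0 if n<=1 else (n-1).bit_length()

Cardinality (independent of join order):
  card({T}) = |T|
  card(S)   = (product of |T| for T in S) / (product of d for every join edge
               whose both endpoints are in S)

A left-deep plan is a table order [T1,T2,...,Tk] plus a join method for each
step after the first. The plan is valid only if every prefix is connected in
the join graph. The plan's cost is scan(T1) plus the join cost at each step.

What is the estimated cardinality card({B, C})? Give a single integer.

800

Tables in S: B(80), C(20)
Edges inside S: C-B(d=2)
numerator = 80 * 20 = 1600
denominator = 2 = 2
card(S) = 1600 / 2 = 800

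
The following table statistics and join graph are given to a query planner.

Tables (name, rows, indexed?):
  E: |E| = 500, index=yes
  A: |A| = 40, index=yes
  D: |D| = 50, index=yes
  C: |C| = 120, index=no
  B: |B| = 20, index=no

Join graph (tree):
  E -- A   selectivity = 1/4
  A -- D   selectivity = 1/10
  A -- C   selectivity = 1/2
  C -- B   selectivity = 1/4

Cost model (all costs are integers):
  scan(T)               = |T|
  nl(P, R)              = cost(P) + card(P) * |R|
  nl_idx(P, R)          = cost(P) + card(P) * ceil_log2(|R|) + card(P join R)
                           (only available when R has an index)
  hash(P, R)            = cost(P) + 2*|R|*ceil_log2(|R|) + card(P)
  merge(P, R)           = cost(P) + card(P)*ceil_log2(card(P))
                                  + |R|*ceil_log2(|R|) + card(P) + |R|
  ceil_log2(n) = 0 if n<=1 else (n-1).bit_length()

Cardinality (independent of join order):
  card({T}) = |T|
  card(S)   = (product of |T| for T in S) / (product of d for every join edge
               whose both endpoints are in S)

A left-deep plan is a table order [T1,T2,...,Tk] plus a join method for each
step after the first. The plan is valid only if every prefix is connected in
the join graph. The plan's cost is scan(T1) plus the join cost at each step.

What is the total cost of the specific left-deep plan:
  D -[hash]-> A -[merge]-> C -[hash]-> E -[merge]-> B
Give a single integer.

step 1: scan D: cost=50, card=50
step 2: join A via hash
    card(P join A) = 50*40/(10) = 200
    cost = 50 + 2*40*6 + 50 = 580
step 3: join C via merge
    card(P join C) = 200*120/(2) = 12000
    cost = 580 + 200*8 + 120*7 + 200 + 120 = 3340
step 4: join E via hash
    card(P join E) = 12000*500/(4) = 1500000
    cost = 3340 + 2*500*9 + 12000 = 24340
step 5: join B via merge
    card(P join B) = 1500000*20/(4) = 7500000
    cost = 24340 + 1500000*21 + 20*5 + 1500000 + 20 = 33024460

33024460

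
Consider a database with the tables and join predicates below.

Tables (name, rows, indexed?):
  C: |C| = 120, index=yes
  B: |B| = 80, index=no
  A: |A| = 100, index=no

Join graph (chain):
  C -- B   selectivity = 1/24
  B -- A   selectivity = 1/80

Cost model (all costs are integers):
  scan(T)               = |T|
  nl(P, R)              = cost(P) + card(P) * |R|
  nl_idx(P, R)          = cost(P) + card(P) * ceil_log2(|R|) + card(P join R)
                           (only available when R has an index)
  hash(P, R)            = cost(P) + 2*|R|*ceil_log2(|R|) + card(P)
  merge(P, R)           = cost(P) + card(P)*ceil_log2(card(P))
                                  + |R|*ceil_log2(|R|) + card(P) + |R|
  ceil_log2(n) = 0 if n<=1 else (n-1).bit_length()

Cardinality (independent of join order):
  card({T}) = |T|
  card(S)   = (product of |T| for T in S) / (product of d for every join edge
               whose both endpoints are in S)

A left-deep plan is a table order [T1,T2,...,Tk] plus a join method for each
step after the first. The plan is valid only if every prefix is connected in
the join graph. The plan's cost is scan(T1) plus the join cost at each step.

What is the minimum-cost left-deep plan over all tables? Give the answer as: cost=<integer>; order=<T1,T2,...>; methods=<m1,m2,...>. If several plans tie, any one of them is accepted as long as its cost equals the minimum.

Selinger DP (subsets sized 1..n):
  {C}: scan cost=120, card=120
  {B}: scan cost=80, card=80
  {A}: scan cost=100, card=100
  {BC}: card=400; try (C,nl_idx)→1040, (B,hash)→1360, (C,merge)→1680, (B,merge)→1720, (C,hash)→1840, (C,nl)→9680 …(+1); best=1040 via (C,nl_idx)
  {AB}: card=100; try (B,hash)→1320, (A,merge)→1520, (B,merge)→1540, (A,hash)→1560, (A,nl)→8080, (B,nl)→8100; best=1320 via (B,hash)
  {ABC}: card=500; try (C,nl_idx)→2520, (A,hash)→2840, (C,merge)→3080, (C,hash)→3100, (A,merge)→5840, (C,nl)→13320 …(+1); best=2520 via (C,nl_idx)

cost=2520; order=A,B,C; methods=hash,nl_idx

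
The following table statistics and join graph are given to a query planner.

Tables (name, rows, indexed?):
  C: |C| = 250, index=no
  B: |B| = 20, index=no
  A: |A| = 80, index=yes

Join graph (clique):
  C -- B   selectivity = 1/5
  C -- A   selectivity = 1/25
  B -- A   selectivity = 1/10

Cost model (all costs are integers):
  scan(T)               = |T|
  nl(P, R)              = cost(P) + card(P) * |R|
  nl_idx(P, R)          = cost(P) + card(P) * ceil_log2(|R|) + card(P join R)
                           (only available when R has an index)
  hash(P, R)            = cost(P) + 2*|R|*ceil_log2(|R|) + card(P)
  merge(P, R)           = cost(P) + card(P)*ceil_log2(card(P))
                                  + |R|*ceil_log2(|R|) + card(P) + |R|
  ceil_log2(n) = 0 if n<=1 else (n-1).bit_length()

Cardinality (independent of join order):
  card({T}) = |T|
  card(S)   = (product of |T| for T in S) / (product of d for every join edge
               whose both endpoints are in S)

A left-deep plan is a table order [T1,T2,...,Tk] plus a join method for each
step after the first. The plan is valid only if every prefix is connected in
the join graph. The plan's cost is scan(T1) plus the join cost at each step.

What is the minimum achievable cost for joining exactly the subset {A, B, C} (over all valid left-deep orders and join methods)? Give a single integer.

Selinger DP over subsets of {A,B,C}:
  {C}: scan cost=250, card=250
  {B}: scan cost=20, card=20
  {A}: scan cost=80, card=80
  {BC}: card=1000; try (B,hash)→700, (C,merge)→2390, (B,merge)→2620, (C,hash)→4040, (C,nl)→5020, (B,nl)→5250; best=700 via (B,hash)
  {AC}: card=800; try (A,hash)→1620, (A,nl_idx)→2800, (C,merge)→2970, (A,merge)→3140, (C,hash)→4160, (C,nl)→20080 …(+1); best=1620 via (A,hash)
  {AB}: card=160; try (A,nl_idx)→320, (B,hash)→360, (A,merge)→780, (B,merge)→840, (A,hash)→1160, (A,nl)→1620 …(+1); best=320 via (A,nl_idx)
  {ABC}: card=320; try (B,hash)→2620, (A,hash)→2820, (C,merge)→4010, (C,hash)→4480, (A,nl_idx)→8020, (B,merge)→10540 …(+4); best=2620 via (B,hash)

2620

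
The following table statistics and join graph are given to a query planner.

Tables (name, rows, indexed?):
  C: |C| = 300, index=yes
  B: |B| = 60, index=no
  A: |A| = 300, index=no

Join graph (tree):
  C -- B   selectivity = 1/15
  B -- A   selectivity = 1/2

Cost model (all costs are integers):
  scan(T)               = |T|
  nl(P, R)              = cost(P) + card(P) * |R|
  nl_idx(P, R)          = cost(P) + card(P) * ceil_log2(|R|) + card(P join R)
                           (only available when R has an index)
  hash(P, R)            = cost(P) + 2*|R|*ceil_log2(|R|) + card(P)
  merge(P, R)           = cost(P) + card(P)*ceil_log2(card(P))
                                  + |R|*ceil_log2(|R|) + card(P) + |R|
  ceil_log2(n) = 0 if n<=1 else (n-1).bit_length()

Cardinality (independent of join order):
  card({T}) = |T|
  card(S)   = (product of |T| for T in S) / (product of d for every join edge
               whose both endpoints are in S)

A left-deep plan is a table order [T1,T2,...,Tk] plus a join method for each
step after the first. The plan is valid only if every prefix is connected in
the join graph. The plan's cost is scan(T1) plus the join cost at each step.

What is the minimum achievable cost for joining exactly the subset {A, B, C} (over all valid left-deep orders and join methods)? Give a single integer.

7920

Selinger DP over subsets of {A,B,C}:
  {C}: scan cost=300, card=300
  {B}: scan cost=60, card=60
  {A}: scan cost=300, card=300
  {BC}: card=1200; try (B,hash)→1320, (C,nl_idx)→1800, (C,merge)→3480, (B,merge)→3720, (C,hash)→5520, (C,nl)→18060 …(+1); best=1320 via (B,hash)
  {AB}: card=9000; try (B,hash)→1320, (A,merge)→3480, (B,merge)→3720, (A,hash)→5520, (A,nl)→18060, (B,nl)→18300; best=1320 via (B,hash)
  {ABC}: card=180000; try (A,hash)→7920, (C,hash)→15720, (A,merge)→18720, (C,merge)→139320, (C,nl_idx)→262320, (A,nl)→361320 …(+1); best=7920 via (A,hash)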